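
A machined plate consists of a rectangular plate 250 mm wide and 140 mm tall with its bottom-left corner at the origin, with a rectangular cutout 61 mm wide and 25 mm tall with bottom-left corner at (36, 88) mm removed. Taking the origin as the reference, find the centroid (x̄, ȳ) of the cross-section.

plate: A = 250 × 140 = 35000.00, centroid at (125.00, 70.00).
hole: A = −(61 × 25) = -1525.00, centroid at (66.50, 100.50).
ΣA = 33475.00 mm², ΣAx̄ = 4273587.50 mm³, ΣAȳ = 2296737.50 mm³.
x̄ = 4273587.50/33475.00 = 127.67 mm; ȳ = 2296737.50/33475.00 = 68.61 mm.

x̄ = 127.67 mm, ȳ = 68.61 mm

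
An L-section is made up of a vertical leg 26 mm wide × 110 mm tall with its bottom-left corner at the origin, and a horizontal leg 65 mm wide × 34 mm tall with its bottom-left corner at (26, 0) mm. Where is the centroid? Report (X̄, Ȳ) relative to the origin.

X̄ = 32.83 mm, Ȳ = 38.44 mm

vertical leg: A = 26 × 110 = 2860.00, centroid at (13.00, 55.00).
horizontal leg: A = 65 × 34 = 2210.00, centroid at (58.50, 17.00).
ΣA = 5070.00 mm², ΣAX̄ = 166465.00 mm³, ΣAȲ = 194870.00 mm³.
X̄ = 166465.00/5070.00 = 32.83 mm; Ȳ = 194870.00/5070.00 = 38.44 mm.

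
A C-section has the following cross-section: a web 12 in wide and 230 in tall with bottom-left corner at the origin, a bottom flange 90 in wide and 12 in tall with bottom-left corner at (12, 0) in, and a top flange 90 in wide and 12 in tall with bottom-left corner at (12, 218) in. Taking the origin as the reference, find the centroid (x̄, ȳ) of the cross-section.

web: A = 12 × 230 = 2760.00, centroid at (6.00, 115.00).
bottom flange: A = 90 × 12 = 1080.00, centroid at (57.00, 6.00).
top flange: A = 90 × 12 = 1080.00, centroid at (57.00, 224.00).
ΣA = 4920.00 in², ΣAx̄ = 139680.00 in³, ΣAȳ = 565800.00 in³.
x̄ = 139680.00/4920.00 = 28.39 in; ȳ = 565800.00/4920.00 = 115.00 in.

x̄ = 28.39 in, ȳ = 115.00 in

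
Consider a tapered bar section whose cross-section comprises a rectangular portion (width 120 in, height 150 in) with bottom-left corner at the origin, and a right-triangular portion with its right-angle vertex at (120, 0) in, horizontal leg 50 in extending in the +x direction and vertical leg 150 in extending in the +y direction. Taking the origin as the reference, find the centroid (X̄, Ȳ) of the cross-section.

rectangular portion: A = 120 × 150 = 18000.00, centroid at (60.00, 75.00).
triangular portion: A = ½·50·150 = 3750.00, centroid at (136.67, 50.00).
ΣA = 21750.00 in², ΣAX̄ = 1592500.00 in³, ΣAȲ = 1537500.00 in³.
X̄ = 1592500.00/21750.00 = 73.22 in; Ȳ = 1537500.00/21750.00 = 70.69 in.

X̄ = 73.22 in, Ȳ = 70.69 in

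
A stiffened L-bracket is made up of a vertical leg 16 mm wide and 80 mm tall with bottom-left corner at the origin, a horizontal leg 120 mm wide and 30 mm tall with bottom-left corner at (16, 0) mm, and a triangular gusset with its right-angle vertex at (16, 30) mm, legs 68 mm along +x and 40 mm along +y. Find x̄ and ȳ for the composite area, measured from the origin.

vertical leg: A = 16 × 80 = 1280.00, centroid at (8.00, 40.00).
horizontal leg: A = 120 × 30 = 3600.00, centroid at (76.00, 15.00).
gusset: A = ½·68·40 = 1360.00, centroid at (38.67, 43.33).
ΣA = 6240.00 mm², ΣAx̄ = 336426.67 mm³, ΣAȳ = 164133.33 mm³.
x̄ = 336426.67/6240.00 = 53.91 mm; ȳ = 164133.33/6240.00 = 26.30 mm.

x̄ = 53.91 mm, ȳ = 26.30 mm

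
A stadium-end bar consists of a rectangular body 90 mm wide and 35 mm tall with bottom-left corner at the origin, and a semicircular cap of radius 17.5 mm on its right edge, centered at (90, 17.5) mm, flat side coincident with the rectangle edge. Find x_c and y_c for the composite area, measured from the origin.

rectangular body: A = 90 × 35 = 3150.00, centroid at (45.00, 17.50).
semicircular end: A = ½π·17.5² = 481.06, centroid at (97.43, 17.50).
ΣA = 3631.06 mm²
ΣAx_c = (3150.00)(45.00) + (481.06)(97.43) = 188617.99 mm³
ΣAy_c = (3150.00)(17.50) + (481.06)(17.50) = 63543.49 mm³
x_c = 188617.99 / 3631.06 = 51.95 mm
y_c = 63543.49 / 3631.06 = 17.50 mm

x_c = 51.95 mm, y_c = 17.50 mm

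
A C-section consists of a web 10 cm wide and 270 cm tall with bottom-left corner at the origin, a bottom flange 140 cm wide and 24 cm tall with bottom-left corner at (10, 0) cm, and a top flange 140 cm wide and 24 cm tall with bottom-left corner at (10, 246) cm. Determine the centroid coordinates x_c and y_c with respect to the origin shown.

x_c = 58.50 cm, y_c = 135.00 cm

Part | A | x̄ᵢ | ȳᵢ | A·x̄ᵢ | A·ȳᵢ
web | 2700.00 | 5.00 | 135.00 | 13500.00 | 364500.00
bottom flange | 3360.00 | 80.00 | 12.00 | 268800.00 | 40320.00
top flange | 3360.00 | 80.00 | 258.00 | 268800.00 | 866880.00
Σ | 9420.00 |  |  | 551100.00 | 1271700.00
x_c = 551100.00 / 9420.00 = 58.50 cm
y_c = 1271700.00 / 9420.00 = 135.00 cm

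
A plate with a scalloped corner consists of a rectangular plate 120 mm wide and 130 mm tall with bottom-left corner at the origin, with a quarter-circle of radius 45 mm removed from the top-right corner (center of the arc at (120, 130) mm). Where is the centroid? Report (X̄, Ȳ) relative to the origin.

Part | A | x̄ᵢ | ȳᵢ | A·x̄ᵢ | A·ȳᵢ
plate | 15600.00 | 60.00 | 65.00 | 936000.00 | 1014000.00
removed quarter-circle | -1590.43 | 100.90 | 110.90 | -160476.75 | -176381.07
Σ | 14009.57 |  |  | 775523.25 | 837618.93
X̄ = 775523.25 / 14009.57 = 55.36 mm
Ȳ = 837618.93 / 14009.57 = 59.79 mm

X̄ = 55.36 mm, Ȳ = 59.79 mm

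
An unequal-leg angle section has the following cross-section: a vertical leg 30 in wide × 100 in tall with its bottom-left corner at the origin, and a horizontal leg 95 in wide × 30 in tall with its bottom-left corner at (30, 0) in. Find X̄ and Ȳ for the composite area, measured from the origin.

X̄ = 45.45 in, Ȳ = 32.95 in

vertical leg: A = 30 × 100 = 3000.00, centroid at (15.00, 50.00).
horizontal leg: A = 95 × 30 = 2850.00, centroid at (77.50, 15.00).
ΣA = 5850.00 in²
ΣAX̄ = (3000.00)(15.00) + (2850.00)(77.50) = 265875.00 in³
ΣAȲ = (3000.00)(50.00) + (2850.00)(15.00) = 192750.00 in³
X̄ = 265875.00 / 5850.00 = 45.45 in
Ȳ = 192750.00 / 5850.00 = 32.95 in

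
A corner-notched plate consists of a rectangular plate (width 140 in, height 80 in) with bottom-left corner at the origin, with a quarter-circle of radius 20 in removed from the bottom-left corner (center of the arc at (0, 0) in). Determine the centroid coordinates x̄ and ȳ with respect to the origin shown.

x̄ = 71.78 in, ȳ = 40.91 in

plate: A = 140 × 80 = 11200.00, centroid at (70.00, 40.00).
removed quarter-circle: A = −¼π·20² = -314.16, centroid at (8.49, 8.49).
ΣA = 10885.84 in², ΣAx̄ = 781333.33 in³, ΣAȳ = 445333.33 in³.
x̄ = 781333.33/10885.84 = 71.78 in; ȳ = 445333.33/10885.84 = 40.91 in.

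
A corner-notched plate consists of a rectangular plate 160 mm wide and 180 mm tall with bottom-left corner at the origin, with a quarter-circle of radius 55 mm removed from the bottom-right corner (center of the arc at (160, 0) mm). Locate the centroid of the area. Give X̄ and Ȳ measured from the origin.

X̄ = 74.91 mm, Ȳ = 95.99 mm

plate: A = 160 × 180 = 28800.00, centroid at (80.00, 90.00).
removed quarter-circle: A = −¼π·55² = -2375.83, centroid at (136.66, 23.34).
ΣA = 26424.17 mm², ΣAX̄ = 1979325.62 mm³, ΣAȲ = 2536541.67 mm³.
X̄ = 1979325.62/26424.17 = 74.91 mm; Ȳ = 2536541.67/26424.17 = 95.99 mm.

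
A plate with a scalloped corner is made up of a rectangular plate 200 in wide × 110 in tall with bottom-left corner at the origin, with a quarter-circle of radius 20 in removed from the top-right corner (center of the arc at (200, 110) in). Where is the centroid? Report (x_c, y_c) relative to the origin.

x_c = 98.67 in, y_c = 54.33 in

plate: A = 200 × 110 = 22000.00, centroid at (100.00, 55.00).
removed quarter-circle: A = −¼π·20² = -314.16, centroid at (191.51, 101.51).
ΣA = 21685.84 in²
ΣAx_c = (22000.00)(100.00) + (-314.16)(191.51) = 2139834.81 in³
ΣAy_c = (22000.00)(55.00) + (-314.16)(101.51) = 1178109.15 in³
x_c = 2139834.81 / 21685.84 = 98.67 in
y_c = 1178109.15 / 21685.84 = 54.33 in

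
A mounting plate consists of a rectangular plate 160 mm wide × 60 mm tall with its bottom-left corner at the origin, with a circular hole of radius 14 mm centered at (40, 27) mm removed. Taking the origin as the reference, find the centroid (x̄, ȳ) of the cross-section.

x̄ = 82.74 mm, ȳ = 30.21 mm

plate: A = 160 × 60 = 9600.00, centroid at (80.00, 30.00).
hole: A = −π·14² = -615.75, centroid at (40.00, 27.00).
ΣA = 8984.25 mm²
ΣAx̄ = (9600.00)(80.00) + (-615.75)(40.00) = 743369.91 mm³
ΣAȳ = (9600.00)(30.00) + (-615.75)(27.00) = 271374.69 mm³
x̄ = 743369.91 / 8984.25 = 82.74 mm
ȳ = 271374.69 / 8984.25 = 30.21 mm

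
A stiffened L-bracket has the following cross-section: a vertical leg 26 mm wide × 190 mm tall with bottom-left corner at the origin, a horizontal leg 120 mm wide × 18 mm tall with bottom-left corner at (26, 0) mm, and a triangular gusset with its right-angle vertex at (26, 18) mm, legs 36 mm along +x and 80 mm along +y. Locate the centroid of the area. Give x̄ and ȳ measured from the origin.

Part | A | x̄ᵢ | ȳᵢ | A·x̄ᵢ | A·ȳᵢ
vertical leg | 4940.00 | 13.00 | 95.00 | 64220.00 | 469300.00
horizontal leg | 2160.00 | 86.00 | 9.00 | 185760.00 | 19440.00
gusset | 1440.00 | 38.00 | 44.67 | 54720.00 | 64320.00
Σ | 8540.00 |  |  | 304700.00 | 553060.00
x̄ = 304700.00 / 8540.00 = 35.68 mm
ȳ = 553060.00 / 8540.00 = 64.76 mm

x̄ = 35.68 mm, ȳ = 64.76 mm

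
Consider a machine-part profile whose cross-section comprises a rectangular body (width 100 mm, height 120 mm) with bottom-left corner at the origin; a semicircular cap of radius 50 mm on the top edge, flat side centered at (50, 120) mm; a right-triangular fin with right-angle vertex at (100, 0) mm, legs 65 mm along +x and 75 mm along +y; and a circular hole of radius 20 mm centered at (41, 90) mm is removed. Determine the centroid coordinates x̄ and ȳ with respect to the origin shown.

rectangular body: A = 100 × 120 = 12000.00, centroid at (50.00, 60.00).
semicircular top: A = ½π·50² = 3926.99, centroid at (50.00, 141.22).
triangular fin: A = ½·65·75 = 2437.50, centroid at (121.67, 25.00).
hole: A = −π·20² = -1256.64, centroid at (41.00, 90.00).
ΣA = 17107.85 mm², ΣAx̄ = 1041389.92 mm³, ΣAȳ = 1222412.40 mm³.
x̄ = 1041389.92/17107.85 = 60.87 mm; ȳ = 1222412.40/17107.85 = 71.45 mm.

x̄ = 60.87 mm, ȳ = 71.45 mm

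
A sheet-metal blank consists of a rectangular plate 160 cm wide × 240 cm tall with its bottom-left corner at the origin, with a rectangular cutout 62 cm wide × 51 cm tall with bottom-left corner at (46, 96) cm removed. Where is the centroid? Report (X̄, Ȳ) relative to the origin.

X̄ = 80.27 cm, Ȳ = 119.87 cm

plate: A = 160 × 240 = 38400.00, centroid at (80.00, 120.00).
hole: A = −(62 × 51) = -3162.00, centroid at (77.00, 121.50).
ΣA = 35238.00 cm²
ΣAX̄ = (38400.00)(80.00) + (-3162.00)(77.00) = 2828526.00 cm³
ΣAȲ = (38400.00)(120.00) + (-3162.00)(121.50) = 4223817.00 cm³
X̄ = 2828526.00 / 35238.00 = 80.27 cm
Ȳ = 4223817.00 / 35238.00 = 119.87 cm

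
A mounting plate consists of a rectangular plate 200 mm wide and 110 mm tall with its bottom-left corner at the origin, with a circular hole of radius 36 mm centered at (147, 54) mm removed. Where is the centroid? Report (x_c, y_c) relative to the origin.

plate: A = 200 × 110 = 22000.00, centroid at (100.00, 55.00).
hole: A = −π·36² = -4071.50, centroid at (147.00, 54.00).
ΣA = 17928.50 mm²
ΣAx_c = (22000.00)(100.00) + (-4071.50)(147.00) = 1601488.90 mm³
ΣAy_c = (22000.00)(55.00) + (-4071.50)(54.00) = 990138.78 mm³
x_c = 1601488.90 / 17928.50 = 89.33 mm
y_c = 990138.78 / 17928.50 = 55.23 mm

x_c = 89.33 mm, y_c = 55.23 mm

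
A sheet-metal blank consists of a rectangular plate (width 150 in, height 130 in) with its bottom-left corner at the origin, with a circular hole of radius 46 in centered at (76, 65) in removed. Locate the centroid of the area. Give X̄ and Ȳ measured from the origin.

Part | A | x̄ᵢ | ȳᵢ | A·x̄ᵢ | A·ȳᵢ
plate | 19500.00 | 75.00 | 65.00 | 1462500.00 | 1267500.00
hole | -6647.61 | 76.00 | 65.00 | -505218.36 | -432094.65
Σ | 12852.39 |  |  | 957281.64 | 835405.35
X̄ = 957281.64 / 12852.39 = 74.48 in
Ȳ = 835405.35 / 12852.39 = 65.00 in

X̄ = 74.48 in, Ȳ = 65.00 in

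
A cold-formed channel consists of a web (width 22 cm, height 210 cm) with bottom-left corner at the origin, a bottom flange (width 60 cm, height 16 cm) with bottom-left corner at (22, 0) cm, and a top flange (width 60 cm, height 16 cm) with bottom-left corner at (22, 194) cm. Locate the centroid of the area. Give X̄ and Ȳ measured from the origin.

Part | A | x̄ᵢ | ȳᵢ | A·x̄ᵢ | A·ȳᵢ
web | 4620.00 | 11.00 | 105.00 | 50820.00 | 485100.00
bottom flange | 960.00 | 52.00 | 8.00 | 49920.00 | 7680.00
top flange | 960.00 | 52.00 | 202.00 | 49920.00 | 193920.00
Σ | 6540.00 |  |  | 150660.00 | 686700.00
X̄ = 150660.00 / 6540.00 = 23.04 cm
Ȳ = 686700.00 / 6540.00 = 105.00 cm

X̄ = 23.04 cm, Ȳ = 105.00 cm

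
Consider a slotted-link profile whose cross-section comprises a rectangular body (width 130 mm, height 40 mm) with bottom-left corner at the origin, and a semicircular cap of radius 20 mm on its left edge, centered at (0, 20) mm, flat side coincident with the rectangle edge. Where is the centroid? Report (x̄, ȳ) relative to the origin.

x̄ = 57.08 mm, ȳ = 20.00 mm

Part | A | x̄ᵢ | ȳᵢ | A·x̄ᵢ | A·ȳᵢ
rectangular body | 5200.00 | 65.00 | 20.00 | 338000.00 | 104000.00
semicircular end | 628.32 | -8.49 | 20.00 | -5333.33 | 12566.37
Σ | 5828.32 |  |  | 332666.67 | 116566.37
x̄ = 332666.67 / 5828.32 = 57.08 mm
ȳ = 116566.37 / 5828.32 = 20.00 mm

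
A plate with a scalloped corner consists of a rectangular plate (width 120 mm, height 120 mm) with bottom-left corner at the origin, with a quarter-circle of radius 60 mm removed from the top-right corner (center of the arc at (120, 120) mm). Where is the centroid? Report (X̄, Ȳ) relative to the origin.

X̄ = 51.56 mm, Ȳ = 51.56 mm

plate: A = 120 × 120 = 14400.00, centroid at (60.00, 60.00).
removed quarter-circle: A = −¼π·60² = -2827.43, centroid at (94.54, 94.54).
ΣA = 11572.57 mm²
ΣAX̄ = (14400.00)(60.00) + (-2827.43)(94.54) = 596707.99 mm³
ΣAȲ = (14400.00)(60.00) + (-2827.43)(94.54) = 596707.99 mm³
X̄ = 596707.99 / 11572.57 = 51.56 mm
Ȳ = 596707.99 / 11572.57 = 51.56 mm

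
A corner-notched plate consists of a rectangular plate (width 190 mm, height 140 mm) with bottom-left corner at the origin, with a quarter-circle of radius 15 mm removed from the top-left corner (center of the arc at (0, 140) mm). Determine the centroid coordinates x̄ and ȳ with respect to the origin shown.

plate: A = 190 × 140 = 26600.00, centroid at (95.00, 70.00).
removed quarter-circle: A = −¼π·15² = -176.71, centroid at (6.37, 133.63).
ΣA = 26423.29 mm², ΣAx̄ = 2525875.00 mm³, ΣAȳ = 1838384.96 mm³.
x̄ = 2525875.00/26423.29 = 95.59 mm; ȳ = 1838384.96/26423.29 = 69.57 mm.

x̄ = 95.59 mm, ȳ = 69.57 mm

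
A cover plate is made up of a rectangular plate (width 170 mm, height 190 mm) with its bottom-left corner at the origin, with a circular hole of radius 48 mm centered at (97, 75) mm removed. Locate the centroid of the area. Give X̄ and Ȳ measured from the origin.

plate: A = 170 × 190 = 32300.00, centroid at (85.00, 95.00).
hole: A = −π·48² = -7238.23, centroid at (97.00, 75.00).
ΣA = 25061.77 mm², ΣAX̄ = 2043391.74 mm³, ΣAȲ = 2525632.79 mm³.
X̄ = 2043391.74/25061.77 = 81.53 mm; Ȳ = 2525632.79/25061.77 = 100.78 mm.

X̄ = 81.53 mm, Ȳ = 100.78 mm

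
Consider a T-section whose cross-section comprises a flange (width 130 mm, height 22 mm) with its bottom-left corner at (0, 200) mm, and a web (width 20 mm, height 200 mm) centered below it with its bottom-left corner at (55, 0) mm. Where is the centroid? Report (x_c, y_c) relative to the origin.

x_c = 65.00 mm, y_c = 146.28 mm

Part | A | x̄ᵢ | ȳᵢ | A·x̄ᵢ | A·ȳᵢ
web | 4000.00 | 65.00 | 100.00 | 260000.00 | 400000.00
flange | 2860.00 | 65.00 | 211.00 | 185900.00 | 603460.00
Σ | 6860.00 |  |  | 445900.00 | 1003460.00
x_c = 445900.00 / 6860.00 = 65.00 mm
y_c = 1003460.00 / 6860.00 = 146.28 mm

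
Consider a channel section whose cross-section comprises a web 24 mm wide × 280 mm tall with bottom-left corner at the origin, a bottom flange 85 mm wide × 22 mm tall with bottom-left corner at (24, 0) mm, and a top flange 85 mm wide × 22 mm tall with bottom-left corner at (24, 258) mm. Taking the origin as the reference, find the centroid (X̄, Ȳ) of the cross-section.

X̄ = 31.49 mm, Ȳ = 140.00 mm

web: A = 24 × 280 = 6720.00, centroid at (12.00, 140.00).
bottom flange: A = 85 × 22 = 1870.00, centroid at (66.50, 11.00).
top flange: A = 85 × 22 = 1870.00, centroid at (66.50, 269.00).
ΣA = 10460.00 mm²
ΣAX̄ = (6720.00)(12.00) + (1870.00)(66.50) + (1870.00)(66.50) = 329350.00 mm³
ΣAȲ = (6720.00)(140.00) + (1870.00)(11.00) + (1870.00)(269.00) = 1464400.00 mm³
X̄ = 329350.00 / 10460.00 = 31.49 mm
Ȳ = 1464400.00 / 10460.00 = 140.00 mm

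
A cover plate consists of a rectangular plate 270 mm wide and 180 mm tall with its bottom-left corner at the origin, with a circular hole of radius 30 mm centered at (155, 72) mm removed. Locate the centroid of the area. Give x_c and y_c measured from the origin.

Part | A | x̄ᵢ | ȳᵢ | A·x̄ᵢ | A·ȳᵢ
plate | 48600.00 | 135.00 | 90.00 | 6561000.00 | 4374000.00
hole | -2827.43 | 155.00 | 72.00 | -438252.18 | -203575.20
Σ | 45772.57 |  |  | 6122747.82 | 4170424.80
x_c = 6122747.82 / 45772.57 = 133.76 mm
y_c = 4170424.80 / 45772.57 = 91.11 mm

x_c = 133.76 mm, y_c = 91.11 mm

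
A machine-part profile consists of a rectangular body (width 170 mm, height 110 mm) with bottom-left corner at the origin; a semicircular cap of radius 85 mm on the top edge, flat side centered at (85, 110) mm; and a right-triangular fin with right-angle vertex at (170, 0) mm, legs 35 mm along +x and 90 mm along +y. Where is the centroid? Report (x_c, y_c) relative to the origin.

rectangular body: A = 170 × 110 = 18700.00, centroid at (85.00, 55.00).
semicircular top: A = ½π·85² = 11349.00, centroid at (85.00, 146.08).
triangular fin: A = ½·35·90 = 1575.00, centroid at (181.67, 30.00).
ΣA = 31624.00 mm², ΣAx_c = 2840290.29 mm³, ΣAy_c = 2733557.05 mm³.
x_c = 2840290.29/31624.00 = 89.81 mm; y_c = 2733557.05/31624.00 = 86.44 mm.

x_c = 89.81 mm, y_c = 86.44 mm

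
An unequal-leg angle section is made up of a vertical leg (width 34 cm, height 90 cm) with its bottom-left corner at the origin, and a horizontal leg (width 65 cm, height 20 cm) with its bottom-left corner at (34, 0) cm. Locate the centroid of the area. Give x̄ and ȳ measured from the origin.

Part | A | x̄ᵢ | ȳᵢ | A·x̄ᵢ | A·ȳᵢ
vertical leg | 3060.00 | 17.00 | 45.00 | 52020.00 | 137700.00
horizontal leg | 1300.00 | 66.50 | 10.00 | 86450.00 | 13000.00
Σ | 4360.00 |  |  | 138470.00 | 150700.00
x̄ = 138470.00 / 4360.00 = 31.76 cm
ȳ = 150700.00 / 4360.00 = 34.56 cm

x̄ = 31.76 cm, ȳ = 34.56 cm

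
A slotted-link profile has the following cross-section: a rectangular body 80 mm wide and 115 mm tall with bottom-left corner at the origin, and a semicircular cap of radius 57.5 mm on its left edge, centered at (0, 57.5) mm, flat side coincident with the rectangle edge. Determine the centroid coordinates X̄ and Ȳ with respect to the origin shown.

X̄ = 16.76 mm, Ȳ = 57.50 mm

Part | A | x̄ᵢ | ȳᵢ | A·x̄ᵢ | A·ȳᵢ
rectangular body | 9200.00 | 40.00 | 57.50 | 368000.00 | 529000.00
semicircular end | 5193.45 | -24.40 | 57.50 | -126739.58 | 298623.11
Σ | 14393.45 |  |  | 241260.42 | 827623.11
X̄ = 241260.42 / 14393.45 = 16.76 mm
Ȳ = 827623.11 / 14393.45 = 57.50 mm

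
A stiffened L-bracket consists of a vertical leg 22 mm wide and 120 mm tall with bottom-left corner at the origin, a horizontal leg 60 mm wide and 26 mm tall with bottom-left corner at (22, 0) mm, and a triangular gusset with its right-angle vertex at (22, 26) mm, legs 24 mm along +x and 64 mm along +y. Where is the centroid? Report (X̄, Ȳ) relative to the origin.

Part | A | x̄ᵢ | ȳᵢ | A·x̄ᵢ | A·ȳᵢ
vertical leg | 2640.00 | 11.00 | 60.00 | 29040.00 | 158400.00
horizontal leg | 1560.00 | 52.00 | 13.00 | 81120.00 | 20280.00
gusset | 768.00 | 30.00 | 47.33 | 23040.00 | 36352.00
Σ | 4968.00 |  |  | 133200.00 | 215032.00
X̄ = 133200.00 / 4968.00 = 26.81 mm
Ȳ = 215032.00 / 4968.00 = 43.28 mm

X̄ = 26.81 mm, Ȳ = 43.28 mm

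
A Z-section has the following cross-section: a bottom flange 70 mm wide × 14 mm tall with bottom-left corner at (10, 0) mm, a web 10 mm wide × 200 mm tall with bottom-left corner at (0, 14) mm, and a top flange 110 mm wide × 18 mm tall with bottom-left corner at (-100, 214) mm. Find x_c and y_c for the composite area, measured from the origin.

bottom flange: A = 70 × 14 = 980.00, centroid at (45.00, 7.00).
web: A = 10 × 200 = 2000.00, centroid at (5.00, 114.00).
top flange: A = 110 × 18 = 1980.00, centroid at (-45.00, 223.00).
ΣA = 4960.00 mm², ΣAx_c = -35000.00 mm³, ΣAy_c = 676400.00 mm³.
x_c = -35000.00/4960.00 = -7.06 mm; y_c = 676400.00/4960.00 = 136.37 mm.

x_c = -7.06 mm, y_c = 136.37 mm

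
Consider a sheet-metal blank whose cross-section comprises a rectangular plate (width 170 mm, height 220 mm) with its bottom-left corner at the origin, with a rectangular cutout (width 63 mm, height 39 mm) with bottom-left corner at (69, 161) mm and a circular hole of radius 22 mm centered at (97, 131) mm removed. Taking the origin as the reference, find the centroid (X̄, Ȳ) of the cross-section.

X̄ = 83.31 mm, Ȳ = 103.86 mm

plate: A = 170 × 220 = 37400.00, centroid at (85.00, 110.00).
hole 1: A = −(63 × 39) = -2457.00, centroid at (100.50, 180.50).
hole 2: A = −π·22² = -1520.53, centroid at (97.00, 131.00).
ΣA = 33422.47 mm², ΣAX̄ = 2784580.01 mm³, ΣAȲ = 3471321.96 mm³.
X̄ = 2784580.01/33422.47 = 83.31 mm; Ȳ = 3471321.96/33422.47 = 103.86 mm.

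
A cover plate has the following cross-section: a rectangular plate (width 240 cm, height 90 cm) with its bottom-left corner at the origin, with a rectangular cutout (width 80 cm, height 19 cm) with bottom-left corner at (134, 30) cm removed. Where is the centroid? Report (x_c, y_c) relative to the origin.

plate: A = 240 × 90 = 21600.00, centroid at (120.00, 45.00).
hole: A = −(80 × 19) = -1520.00, centroid at (174.00, 39.50).
ΣA = 20080.00 cm², ΣAx_c = 2327520.00 cm³, ΣAy_c = 911960.00 cm³.
x_c = 2327520.00/20080.00 = 115.91 cm; y_c = 911960.00/20080.00 = 45.42 cm.

x_c = 115.91 cm, y_c = 45.42 cm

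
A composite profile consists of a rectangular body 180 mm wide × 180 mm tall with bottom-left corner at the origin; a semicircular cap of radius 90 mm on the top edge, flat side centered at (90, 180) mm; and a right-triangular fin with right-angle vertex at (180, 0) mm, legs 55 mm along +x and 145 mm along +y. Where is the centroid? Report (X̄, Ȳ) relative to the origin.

X̄ = 98.80 mm, Ȳ = 119.83 mm

rectangular body: A = 180 × 180 = 32400.00, centroid at (90.00, 90.00).
semicircular top: A = ½π·90² = 12723.45, centroid at (90.00, 218.20).
triangular fin: A = ½·55·145 = 3987.50, centroid at (198.33, 48.33).
ΣA = 49110.95 mm²
ΣAX̄ = (32400.00)(90.00) + (12723.45)(90.00) + (3987.50)(198.33) = 4851964.69 mm³
ΣAȲ = (32400.00)(90.00) + (12723.45)(218.20) + (3987.50)(48.33) = 5884950.21 mm³
X̄ = 4851964.69 / 49110.95 = 98.80 mm
Ȳ = 5884950.21 / 49110.95 = 119.83 mm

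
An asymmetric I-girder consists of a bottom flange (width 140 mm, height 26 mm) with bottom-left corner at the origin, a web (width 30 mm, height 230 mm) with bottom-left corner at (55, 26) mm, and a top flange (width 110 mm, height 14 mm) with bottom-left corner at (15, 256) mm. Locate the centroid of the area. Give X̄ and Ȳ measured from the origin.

bottom flange: A = 140 × 26 = 3640.00, centroid at (70.00, 13.00).
web: A = 30 × 230 = 6900.00, centroid at (70.00, 141.00).
top flange: A = 110 × 14 = 1540.00, centroid at (70.00, 263.00).
ΣA = 12080.00 mm²
ΣAX̄ = (3640.00)(70.00) + (6900.00)(70.00) + (1540.00)(70.00) = 845600.00 mm³
ΣAȲ = (3640.00)(13.00) + (6900.00)(141.00) + (1540.00)(263.00) = 1425240.00 mm³
X̄ = 845600.00 / 12080.00 = 70.00 mm
Ȳ = 1425240.00 / 12080.00 = 117.98 mm

X̄ = 70.00 mm, Ȳ = 117.98 mm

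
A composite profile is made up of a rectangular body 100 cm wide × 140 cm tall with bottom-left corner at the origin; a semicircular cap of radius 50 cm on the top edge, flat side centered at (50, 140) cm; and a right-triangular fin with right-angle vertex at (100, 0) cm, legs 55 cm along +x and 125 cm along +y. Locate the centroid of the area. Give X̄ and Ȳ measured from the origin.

rectangular body: A = 100 × 140 = 14000.00, centroid at (50.00, 70.00).
semicircular top: A = ½π·50² = 3926.99, centroid at (50.00, 161.22).
triangular fin: A = ½·55·125 = 3437.50, centroid at (118.33, 41.67).
ΣA = 21364.49 cm², ΣAX̄ = 1303120.37 cm³, ΣAȲ = 1756341.21 cm³.
X̄ = 1303120.37/21364.49 = 60.99 cm; Ȳ = 1756341.21/21364.49 = 82.21 cm.

X̄ = 60.99 cm, Ȳ = 82.21 cm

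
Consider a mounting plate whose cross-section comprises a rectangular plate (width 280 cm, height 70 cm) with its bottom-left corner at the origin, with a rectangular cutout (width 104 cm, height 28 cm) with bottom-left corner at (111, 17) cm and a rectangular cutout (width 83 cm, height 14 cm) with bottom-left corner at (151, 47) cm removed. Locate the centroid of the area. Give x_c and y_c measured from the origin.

Part | A | x̄ᵢ | ȳᵢ | A·x̄ᵢ | A·ȳᵢ
plate | 19600.00 | 140.00 | 35.00 | 2744000.00 | 686000.00
hole 1 | -2912.00 | 163.00 | 31.00 | -474656.00 | -90272.00
hole 2 | -1162.00 | 192.50 | 54.00 | -223685.00 | -62748.00
Σ | 15526.00 |  |  | 2045659.00 | 532980.00
x_c = 2045659.00 / 15526.00 = 131.76 cm
y_c = 532980.00 / 15526.00 = 34.33 cm

x_c = 131.76 cm, y_c = 34.33 cm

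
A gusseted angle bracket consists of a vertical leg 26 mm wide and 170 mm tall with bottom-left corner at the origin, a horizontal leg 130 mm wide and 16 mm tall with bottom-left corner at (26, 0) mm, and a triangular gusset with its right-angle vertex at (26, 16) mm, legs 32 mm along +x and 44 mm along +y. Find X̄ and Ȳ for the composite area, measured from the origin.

X̄ = 37.83 mm, Ȳ = 57.46 mm

Part | A | x̄ᵢ | ȳᵢ | A·x̄ᵢ | A·ȳᵢ
vertical leg | 4420.00 | 13.00 | 85.00 | 57460.00 | 375700.00
horizontal leg | 2080.00 | 91.00 | 8.00 | 189280.00 | 16640.00
gusset | 704.00 | 36.67 | 30.67 | 25813.33 | 21589.33
Σ | 7204.00 |  |  | 272553.33 | 413929.33
X̄ = 272553.33 / 7204.00 = 37.83 mm
Ȳ = 413929.33 / 7204.00 = 57.46 mm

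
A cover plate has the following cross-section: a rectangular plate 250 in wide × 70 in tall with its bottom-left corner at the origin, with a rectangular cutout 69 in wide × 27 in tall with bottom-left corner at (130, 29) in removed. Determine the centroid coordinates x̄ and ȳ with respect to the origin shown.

x̄ = 120.29 in, ȳ = 34.11 in

Part | A | x̄ᵢ | ȳᵢ | A·x̄ᵢ | A·ȳᵢ
plate | 17500.00 | 125.00 | 35.00 | 2187500.00 | 612500.00
hole | -1863.00 | 164.50 | 42.50 | -306463.50 | -79177.50
Σ | 15637.00 |  |  | 1881036.50 | 533322.50
x̄ = 1881036.50 / 15637.00 = 120.29 in
ȳ = 533322.50 / 15637.00 = 34.11 in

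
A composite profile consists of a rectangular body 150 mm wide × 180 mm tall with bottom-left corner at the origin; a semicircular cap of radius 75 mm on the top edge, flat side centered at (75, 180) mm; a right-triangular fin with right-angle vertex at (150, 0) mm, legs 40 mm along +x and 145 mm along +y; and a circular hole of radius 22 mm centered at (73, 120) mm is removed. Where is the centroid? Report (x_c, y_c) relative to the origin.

rectangular body: A = 150 × 180 = 27000.00, centroid at (75.00, 90.00).
semicircular top: A = ½π·75² = 8835.73, centroid at (75.00, 211.83).
triangular fin: A = ½·40·145 = 2900.00, centroid at (163.33, 48.33).
hole: A = −π·22² = -1520.53, centroid at (73.00, 120.00).
ΣA = 37215.20 mm², ΣAx_c = 3050347.62 mm³, ΣAy_c = 4259384.25 mm³.
x_c = 3050347.62/37215.20 = 81.97 mm; y_c = 4259384.25/37215.20 = 114.45 mm.

x_c = 81.97 mm, y_c = 114.45 mm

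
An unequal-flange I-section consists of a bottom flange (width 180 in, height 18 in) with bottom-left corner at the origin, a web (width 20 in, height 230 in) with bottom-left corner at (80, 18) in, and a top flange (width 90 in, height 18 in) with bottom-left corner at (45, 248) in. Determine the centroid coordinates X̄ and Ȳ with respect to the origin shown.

X̄ = 90.00 in, Ȳ = 111.77 in

Part | A | x̄ᵢ | ȳᵢ | A·x̄ᵢ | A·ȳᵢ
bottom flange | 3240.00 | 90.00 | 9.00 | 291600.00 | 29160.00
web | 4600.00 | 90.00 | 133.00 | 414000.00 | 611800.00
top flange | 1620.00 | 90.00 | 257.00 | 145800.00 | 416340.00
Σ | 9460.00 |  |  | 851400.00 | 1057300.00
X̄ = 851400.00 / 9460.00 = 90.00 in
Ȳ = 1057300.00 / 9460.00 = 111.77 in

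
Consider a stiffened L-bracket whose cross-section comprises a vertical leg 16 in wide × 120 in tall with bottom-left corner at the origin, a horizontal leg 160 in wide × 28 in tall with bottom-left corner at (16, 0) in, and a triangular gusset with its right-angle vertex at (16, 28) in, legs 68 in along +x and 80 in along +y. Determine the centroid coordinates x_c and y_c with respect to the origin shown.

Part | A | x̄ᵢ | ȳᵢ | A·x̄ᵢ | A·ȳᵢ
vertical leg | 1920.00 | 8.00 | 60.00 | 15360.00 | 115200.00
horizontal leg | 4480.00 | 96.00 | 14.00 | 430080.00 | 62720.00
gusset | 2720.00 | 38.67 | 54.67 | 105173.33 | 148693.33
Σ | 9120.00 |  |  | 550613.33 | 326613.33
x_c = 550613.33 / 9120.00 = 60.37 in
y_c = 326613.33 / 9120.00 = 35.81 in

x_c = 60.37 in, y_c = 35.81 in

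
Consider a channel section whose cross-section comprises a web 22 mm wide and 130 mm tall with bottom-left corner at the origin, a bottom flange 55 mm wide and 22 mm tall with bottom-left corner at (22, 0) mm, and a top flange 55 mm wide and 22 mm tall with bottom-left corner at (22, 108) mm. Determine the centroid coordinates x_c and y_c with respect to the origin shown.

x_c = 28.65 mm, y_c = 65.00 mm

web: A = 22 × 130 = 2860.00, centroid at (11.00, 65.00).
bottom flange: A = 55 × 22 = 1210.00, centroid at (49.50, 11.00).
top flange: A = 55 × 22 = 1210.00, centroid at (49.50, 119.00).
ΣA = 5280.00 mm², ΣAx_c = 151250.00 mm³, ΣAy_c = 343200.00 mm³.
x_c = 151250.00/5280.00 = 28.65 mm; y_c = 343200.00/5280.00 = 65.00 mm.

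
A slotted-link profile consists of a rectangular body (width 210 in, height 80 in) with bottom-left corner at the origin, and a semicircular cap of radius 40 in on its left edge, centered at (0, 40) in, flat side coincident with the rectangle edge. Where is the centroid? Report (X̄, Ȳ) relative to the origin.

rectangular body: A = 210 × 80 = 16800.00, centroid at (105.00, 40.00).
semicircular end: A = ½π·40² = 2513.27, centroid at (-16.98, 40.00).
ΣA = 19313.27 in², ΣAX̄ = 1721333.33 in³, ΣAȲ = 772530.96 in³.
X̄ = 1721333.33/19313.27 = 89.13 in; Ȳ = 772530.96/19313.27 = 40.00 in.

X̄ = 89.13 in, Ȳ = 40.00 in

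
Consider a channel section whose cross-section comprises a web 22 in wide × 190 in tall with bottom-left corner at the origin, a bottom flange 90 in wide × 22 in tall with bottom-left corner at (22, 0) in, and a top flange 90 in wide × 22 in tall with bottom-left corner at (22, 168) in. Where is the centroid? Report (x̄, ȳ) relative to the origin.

web: A = 22 × 190 = 4180.00, centroid at (11.00, 95.00).
bottom flange: A = 90 × 22 = 1980.00, centroid at (67.00, 11.00).
top flange: A = 90 × 22 = 1980.00, centroid at (67.00, 179.00).
ΣA = 8140.00 in², ΣAx̄ = 311300.00 in³, ΣAȳ = 773300.00 in³.
x̄ = 311300.00/8140.00 = 38.24 in; ȳ = 773300.00/8140.00 = 95.00 in.

x̄ = 38.24 in, ȳ = 95.00 in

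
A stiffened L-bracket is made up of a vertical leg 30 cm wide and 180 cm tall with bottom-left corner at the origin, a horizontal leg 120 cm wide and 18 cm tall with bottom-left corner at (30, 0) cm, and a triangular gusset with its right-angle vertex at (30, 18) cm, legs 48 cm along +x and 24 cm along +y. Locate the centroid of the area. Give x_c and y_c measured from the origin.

vertical leg: A = 30 × 180 = 5400.00, centroid at (15.00, 90.00).
horizontal leg: A = 120 × 18 = 2160.00, centroid at (90.00, 9.00).
gusset: A = ½·48·24 = 576.00, centroid at (46.00, 26.00).
ΣA = 8136.00 cm², ΣAx_c = 301896.00 cm³, ΣAy_c = 520416.00 cm³.
x_c = 301896.00/8136.00 = 37.11 cm; y_c = 520416.00/8136.00 = 63.96 cm.

x_c = 37.11 cm, y_c = 63.96 cm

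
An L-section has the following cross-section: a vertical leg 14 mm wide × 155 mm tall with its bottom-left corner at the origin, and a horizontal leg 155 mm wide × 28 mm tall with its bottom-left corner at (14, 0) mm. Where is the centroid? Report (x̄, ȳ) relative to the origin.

x̄ = 63.33 mm, ȳ = 35.17 mm

vertical leg: A = 14 × 155 = 2170.00, centroid at (7.00, 77.50).
horizontal leg: A = 155 × 28 = 4340.00, centroid at (91.50, 14.00).
ΣA = 6510.00 mm², ΣAx̄ = 412300.00 mm³, ΣAȳ = 228935.00 mm³.
x̄ = 412300.00/6510.00 = 63.33 mm; ȳ = 228935.00/6510.00 = 35.17 mm.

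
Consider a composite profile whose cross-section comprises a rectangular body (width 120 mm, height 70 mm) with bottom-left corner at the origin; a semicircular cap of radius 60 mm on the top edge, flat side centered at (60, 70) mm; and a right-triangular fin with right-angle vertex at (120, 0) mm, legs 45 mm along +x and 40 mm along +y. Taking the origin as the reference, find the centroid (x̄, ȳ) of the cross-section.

rectangular body: A = 120 × 70 = 8400.00, centroid at (60.00, 35.00).
semicircular top: A = ½π·60² = 5654.87, centroid at (60.00, 95.46).
triangular fin: A = ½·45·40 = 900.00, centroid at (135.00, 13.33).
ΣA = 14954.87 mm², ΣAx̄ = 964792.01 mm³, ΣAȳ = 845840.67 mm³.
x̄ = 964792.01/14954.87 = 64.51 mm; ȳ = 845840.67/14954.87 = 56.56 mm.

x̄ = 64.51 mm, ȳ = 56.56 mm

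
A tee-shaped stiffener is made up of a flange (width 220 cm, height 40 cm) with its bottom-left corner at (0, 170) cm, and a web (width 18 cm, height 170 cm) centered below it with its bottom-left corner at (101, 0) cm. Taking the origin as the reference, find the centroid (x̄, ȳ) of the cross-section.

x̄ = 110.00 cm, ȳ = 162.91 cm

Part | A | x̄ᵢ | ȳᵢ | A·x̄ᵢ | A·ȳᵢ
web | 3060.00 | 110.00 | 85.00 | 336600.00 | 260100.00
flange | 8800.00 | 110.00 | 190.00 | 968000.00 | 1672000.00
Σ | 11860.00 |  |  | 1304600.00 | 1932100.00
x̄ = 1304600.00 / 11860.00 = 110.00 cm
ȳ = 1932100.00 / 11860.00 = 162.91 cm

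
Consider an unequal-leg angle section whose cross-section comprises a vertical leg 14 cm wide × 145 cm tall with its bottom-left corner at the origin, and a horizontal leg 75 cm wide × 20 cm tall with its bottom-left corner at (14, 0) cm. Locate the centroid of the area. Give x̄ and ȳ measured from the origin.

x̄ = 25.91 cm, ȳ = 45.94 cm

vertical leg: A = 14 × 145 = 2030.00, centroid at (7.00, 72.50).
horizontal leg: A = 75 × 20 = 1500.00, centroid at (51.50, 10.00).
ΣA = 3530.00 cm²
ΣAx̄ = (2030.00)(7.00) + (1500.00)(51.50) = 91460.00 cm³
ΣAȳ = (2030.00)(72.50) + (1500.00)(10.00) = 162175.00 cm³
x̄ = 91460.00 / 3530.00 = 25.91 cm
ȳ = 162175.00 / 3530.00 = 45.94 cm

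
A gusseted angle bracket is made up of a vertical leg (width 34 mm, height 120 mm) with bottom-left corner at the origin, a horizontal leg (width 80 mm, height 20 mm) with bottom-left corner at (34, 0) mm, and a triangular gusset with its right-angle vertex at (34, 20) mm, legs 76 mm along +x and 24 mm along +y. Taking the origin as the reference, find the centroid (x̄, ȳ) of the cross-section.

vertical leg: A = 34 × 120 = 4080.00, centroid at (17.00, 60.00).
horizontal leg: A = 80 × 20 = 1600.00, centroid at (74.00, 10.00).
gusset: A = ½·76·24 = 912.00, centroid at (59.33, 28.00).
ΣA = 6592.00 mm², ΣAx̄ = 241872.00 mm³, ΣAȳ = 286336.00 mm³.
x̄ = 241872.00/6592.00 = 36.69 mm; ȳ = 286336.00/6592.00 = 43.44 mm.

x̄ = 36.69 mm, ȳ = 43.44 mm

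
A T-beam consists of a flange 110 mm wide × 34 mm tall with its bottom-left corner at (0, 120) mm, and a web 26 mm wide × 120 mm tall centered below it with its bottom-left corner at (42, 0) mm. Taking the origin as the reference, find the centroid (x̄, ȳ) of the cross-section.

x̄ = 55.00 mm, ȳ = 101.98 mm

Part | A | x̄ᵢ | ȳᵢ | A·x̄ᵢ | A·ȳᵢ
web | 3120.00 | 55.00 | 60.00 | 171600.00 | 187200.00
flange | 3740.00 | 55.00 | 137.00 | 205700.00 | 512380.00
Σ | 6860.00 |  |  | 377300.00 | 699580.00
x̄ = 377300.00 / 6860.00 = 55.00 mm
ȳ = 699580.00 / 6860.00 = 101.98 mm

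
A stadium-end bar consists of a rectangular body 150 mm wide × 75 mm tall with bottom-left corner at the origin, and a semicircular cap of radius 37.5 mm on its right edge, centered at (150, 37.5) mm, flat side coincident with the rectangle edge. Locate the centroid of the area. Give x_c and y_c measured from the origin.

rectangular body: A = 150 × 75 = 11250.00, centroid at (75.00, 37.50).
semicircular end: A = ½π·37.5² = 2208.93, centroid at (165.92, 37.50).
ΣA = 13458.93 mm², ΣAx_c = 1210246.10 mm³, ΣAy_c = 504709.96 mm³.
x_c = 1210246.10/13458.93 = 89.92 mm; y_c = 504709.96/13458.93 = 37.50 mm.

x_c = 89.92 mm, y_c = 37.50 mm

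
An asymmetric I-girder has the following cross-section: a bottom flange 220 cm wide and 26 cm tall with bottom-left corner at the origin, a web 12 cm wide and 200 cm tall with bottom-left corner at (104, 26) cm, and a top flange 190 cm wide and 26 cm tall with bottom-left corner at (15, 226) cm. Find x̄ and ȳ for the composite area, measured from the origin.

Part | A | x̄ᵢ | ȳᵢ | A·x̄ᵢ | A·ȳᵢ
bottom flange | 5720.00 | 110.00 | 13.00 | 629200.00 | 74360.00
web | 2400.00 | 110.00 | 126.00 | 264000.00 | 302400.00
top flange | 4940.00 | 110.00 | 239.00 | 543400.00 | 1180660.00
Σ | 13060.00 |  |  | 1436600.00 | 1557420.00
x̄ = 1436600.00 / 13060.00 = 110.00 cm
ȳ = 1557420.00 / 13060.00 = 119.25 cm

x̄ = 110.00 cm, ȳ = 119.25 cm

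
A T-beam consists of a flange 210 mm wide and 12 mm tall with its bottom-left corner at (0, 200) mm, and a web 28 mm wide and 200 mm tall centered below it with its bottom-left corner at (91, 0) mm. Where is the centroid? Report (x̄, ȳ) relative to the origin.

Part | A | x̄ᵢ | ȳᵢ | A·x̄ᵢ | A·ȳᵢ
web | 5600.00 | 105.00 | 100.00 | 588000.00 | 560000.00
flange | 2520.00 | 105.00 | 206.00 | 264600.00 | 519120.00
Σ | 8120.00 |  |  | 852600.00 | 1079120.00
x̄ = 852600.00 / 8120.00 = 105.00 mm
ȳ = 1079120.00 / 8120.00 = 132.90 mm

x̄ = 105.00 mm, ȳ = 132.90 mm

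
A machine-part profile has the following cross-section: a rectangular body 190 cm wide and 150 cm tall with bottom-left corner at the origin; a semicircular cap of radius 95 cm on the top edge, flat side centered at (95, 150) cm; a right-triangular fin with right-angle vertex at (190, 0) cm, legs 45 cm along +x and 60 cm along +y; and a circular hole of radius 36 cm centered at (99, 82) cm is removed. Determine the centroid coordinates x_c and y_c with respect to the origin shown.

x_c = 98.31 cm, y_c = 113.34 cm

rectangular body: A = 190 × 150 = 28500.00, centroid at (95.00, 75.00).
semicircular top: A = ½π·95² = 14176.44, centroid at (95.00, 190.32).
triangular fin: A = ½·45·60 = 1350.00, centroid at (205.00, 20.00).
hole: A = −π·36² = -4071.50, centroid at (99.00, 82.00).
ΣA = 39954.93 cm², ΣAx_c = 3927932.60 cm³, ΣAy_c = 4528685.53 cm³.
x_c = 3927932.60/39954.93 = 98.31 cm; y_c = 4528685.53/39954.93 = 113.34 cm.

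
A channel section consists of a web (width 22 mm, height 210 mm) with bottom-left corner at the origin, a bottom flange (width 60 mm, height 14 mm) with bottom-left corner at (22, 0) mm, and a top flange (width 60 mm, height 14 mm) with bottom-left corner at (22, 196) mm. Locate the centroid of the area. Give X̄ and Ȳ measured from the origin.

web: A = 22 × 210 = 4620.00, centroid at (11.00, 105.00).
bottom flange: A = 60 × 14 = 840.00, centroid at (52.00, 7.00).
top flange: A = 60 × 14 = 840.00, centroid at (52.00, 203.00).
ΣA = 6300.00 mm²
ΣAX̄ = (4620.00)(11.00) + (840.00)(52.00) + (840.00)(52.00) = 138180.00 mm³
ΣAȲ = (4620.00)(105.00) + (840.00)(7.00) + (840.00)(203.00) = 661500.00 mm³
X̄ = 138180.00 / 6300.00 = 21.93 mm
Ȳ = 661500.00 / 6300.00 = 105.00 mm

X̄ = 21.93 mm, Ȳ = 105.00 mm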